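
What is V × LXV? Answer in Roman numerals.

V = 5
LXV = 65
5 × 65 = 325

CCCXXV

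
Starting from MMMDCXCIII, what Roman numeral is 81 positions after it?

MMMDCXCIII = 3693
3693 + 81 = 3774

MMMDCCLXXIV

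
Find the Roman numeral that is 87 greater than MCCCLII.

MCCCLII = 1352
1352 + 87 = 1439

MCDXXXIX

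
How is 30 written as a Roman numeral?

Convert 30 to Roman numerals:
  30 contains 3×10 (XXX)

XXX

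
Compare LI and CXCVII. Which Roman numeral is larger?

LI = 51
CXCVII = 197
197 is larger

CXCVII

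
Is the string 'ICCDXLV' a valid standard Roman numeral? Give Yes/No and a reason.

'ICCDXLV': Invalid subtractive combination: IC

No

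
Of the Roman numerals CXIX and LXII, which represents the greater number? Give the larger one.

CXIX = 119
LXII = 62
119 is larger

CXIX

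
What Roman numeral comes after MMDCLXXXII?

MMDCLXXXII = 2682, so the next integer is 2682 + 1 = 2683

MMDCLXXXIII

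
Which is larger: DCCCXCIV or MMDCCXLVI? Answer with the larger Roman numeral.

DCCCXCIV = 894
MMDCCXLVI = 2746
2746 is larger

MMDCCXLVI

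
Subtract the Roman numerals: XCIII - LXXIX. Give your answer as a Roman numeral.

XCIII = 93
LXXIX = 79
93 - 79 = 14

XIV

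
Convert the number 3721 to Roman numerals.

Convert 3721 to Roman numerals:
  3721 contains 3×1000 (MMM)
  721 contains 1×500 (D)
  221 contains 2×100 (CC)
  21 contains 2×10 (XX)
  1 contains 1×1 (I)

MMMDCCXXI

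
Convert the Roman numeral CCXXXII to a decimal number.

CCXXXII: C=100, C=100, X=10, X=10, X=10, I=1, I=1
100 + 100 + 10 + 10 + 10 + 1 + 1 = 232

232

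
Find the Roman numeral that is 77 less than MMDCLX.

MMDCLX = 2660
2660 - 77 = 2583

MMDLXXXIII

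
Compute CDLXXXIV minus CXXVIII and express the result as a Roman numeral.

CDLXXXIV = 484
CXXVIII = 128
484 - 128 = 356

CCCLVI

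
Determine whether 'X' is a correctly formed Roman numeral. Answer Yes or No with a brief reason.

'X': Check the rules: uses only the symbols I, V, X, L, C, D, M; no symbol is repeated more than three times in a row; V, L and D each appear at most once; no smaller symbol precedes a larger one (values never increase from left to right). Value: X = 10. So it is a valid standard Roman numeral.

Yes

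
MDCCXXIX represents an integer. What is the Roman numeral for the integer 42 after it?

MDCCXXIX = 1729
1729 + 42 = 1771

MDCCLXXI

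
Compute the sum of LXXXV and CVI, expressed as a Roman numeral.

LXXXV = 85
CVI = 106
85 + 106 = 191

CXCI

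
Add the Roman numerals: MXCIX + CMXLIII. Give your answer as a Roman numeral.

MXCIX = 1099
CMXLIII = 943
1099 + 943 = 2042

MMXLII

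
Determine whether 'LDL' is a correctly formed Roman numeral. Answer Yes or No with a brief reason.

'LDL': L should not appear more than once

No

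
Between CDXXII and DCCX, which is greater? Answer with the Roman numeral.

CDXXII = 422
DCCX = 710
710 is larger

DCCX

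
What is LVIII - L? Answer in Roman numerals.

LVIII = 58
L = 50
58 - 50 = 8

VIII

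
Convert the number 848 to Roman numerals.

Convert 848 to Roman numerals:
  848 contains 1×500 (D)
  348 contains 3×100 (CCC)
  48 contains 1×40 (XL)
  8 contains 1×5 (V)
  3 contains 3×1 (III)

DCCCXLVIII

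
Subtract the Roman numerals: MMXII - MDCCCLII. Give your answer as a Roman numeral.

MMXII = 2012
MDCCCLII = 1852
2012 - 1852 = 160

CLX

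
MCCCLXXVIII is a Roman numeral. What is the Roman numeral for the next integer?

MCCCLXXVIII = 1378; next is 1379

MCCCLXXIX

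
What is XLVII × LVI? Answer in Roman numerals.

XLVII = 47
LVI = 56
47 × 56 = 2632

MMDCXXXII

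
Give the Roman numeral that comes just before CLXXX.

CLXXX = 180, so the previous integer is 180 - 1 = 179

CLXXIX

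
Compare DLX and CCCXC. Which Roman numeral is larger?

DLX = 560
CCCXC = 390
560 is larger

DLX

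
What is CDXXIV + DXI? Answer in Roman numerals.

CDXXIV = 424
DXI = 511
424 + 511 = 935

CMXXXV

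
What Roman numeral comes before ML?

ML = 1050; previous is 1049

MXLIX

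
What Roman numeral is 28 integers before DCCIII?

DCCIII = 703
703 - 28 = 675

DCLXXV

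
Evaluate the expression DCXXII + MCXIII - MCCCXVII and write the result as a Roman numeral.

DCXXII = 622, MCXIII = 1113, MCCCXVII = 1317
622 + 1113 = 1735
1735 - 1317 = 418

CDXVIII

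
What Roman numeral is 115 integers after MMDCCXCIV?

MMDCCXCIV = 2794
2794 + 115 = 2909

MMCMIX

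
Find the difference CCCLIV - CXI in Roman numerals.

CCCLIV = 354
CXI = 111
354 - 111 = 243

CCXLIII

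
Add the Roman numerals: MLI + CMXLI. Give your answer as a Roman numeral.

MLI = 1051
CMXLI = 941
1051 + 941 = 1992

MCMXCII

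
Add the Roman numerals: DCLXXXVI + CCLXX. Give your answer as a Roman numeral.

DCLXXXVI = 686
CCLXX = 270
686 + 270 = 956

CMLVI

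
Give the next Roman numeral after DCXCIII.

DCXCIII = 693, so the next integer is 693 + 1 = 694

DCXCIV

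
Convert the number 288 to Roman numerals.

Convert 288 to Roman numerals:
  288 contains 2×100 (CC)
  88 contains 1×50 (L)
  38 contains 3×10 (XXX)
  8 contains 1×5 (V)
  3 contains 3×1 (III)

CCLXXXVIII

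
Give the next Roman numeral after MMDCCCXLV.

MMDCCCXLV = 2845; next is 2846

MMDCCCXLVI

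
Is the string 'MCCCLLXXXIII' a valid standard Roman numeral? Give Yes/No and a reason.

'MCCCLLXXXIII': L should not appear more than once

No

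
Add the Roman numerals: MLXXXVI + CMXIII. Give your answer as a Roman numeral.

MLXXXVI = 1086
CMXIII = 913
1086 + 913 = 1999

MCMXCIX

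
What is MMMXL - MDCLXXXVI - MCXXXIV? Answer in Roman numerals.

MMMXL = 3040, MDCLXXXVI = 1686, MCXXXIV = 1134
3040 - 1686 = 1354
1354 - 1134 = 220

CCXX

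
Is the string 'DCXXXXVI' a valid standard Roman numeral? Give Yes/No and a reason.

'DCXXXXVI': More than 3 consecutive X's

No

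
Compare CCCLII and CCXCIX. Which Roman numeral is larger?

CCCLII = 352
CCXCIX = 299
352 is larger

CCCLII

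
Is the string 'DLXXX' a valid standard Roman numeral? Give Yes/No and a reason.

'DLXXX': Check the rules: uses only the symbols I, V, X, L, C, D, M; no symbol is repeated more than three times in a row; V, L and D each appear at most once; no smaller symbol precedes a larger one (values never increase from left to right). Value: D (500) + L (50) + X (10) + X (10) + X (10) = 580. So it is a valid standard Roman numeral.

Yes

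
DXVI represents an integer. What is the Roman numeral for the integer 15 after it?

DXVI = 516
516 + 15 = 531

DXXXI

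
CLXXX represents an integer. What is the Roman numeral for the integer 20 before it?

CLXXX = 180
180 - 20 = 160

CLX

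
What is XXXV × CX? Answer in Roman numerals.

XXXV = 35
CX = 110
35 × 110 = 3850

MMMDCCCL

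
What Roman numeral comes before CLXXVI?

CLXXVI = 176; previous is 175

CLXXV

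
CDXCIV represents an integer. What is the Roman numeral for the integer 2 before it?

CDXCIV = 494
494 - 2 = 492

CDXCII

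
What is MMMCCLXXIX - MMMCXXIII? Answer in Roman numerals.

MMMCCLXXIX = 3279
MMMCXXIII = 3123
3279 - 3123 = 156

CLVI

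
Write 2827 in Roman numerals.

Convert 2827 to Roman numerals:
  2827 contains 2×1000 (MM)
  827 contains 1×500 (D)
  327 contains 3×100 (CCC)
  27 contains 2×10 (XX)
  7 contains 1×5 (V)
  2 contains 2×1 (II)

MMDCCCXXVII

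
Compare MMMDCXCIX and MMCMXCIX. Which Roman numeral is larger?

MMMDCXCIX = 3699
MMCMXCIX = 2999
3699 is larger

MMMDCXCIX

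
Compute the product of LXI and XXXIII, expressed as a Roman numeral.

LXI = 61
XXXIII = 33
61 × 33 = 2013

MMXIII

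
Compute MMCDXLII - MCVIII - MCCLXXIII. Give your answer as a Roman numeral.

MMCDXLII = 2442, MCVIII = 1108, MCCLXXIII = 1273
2442 - 1108 = 1334
1334 - 1273 = 61

LXI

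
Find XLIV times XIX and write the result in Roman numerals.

XLIV = 44
XIX = 19
44 × 19 = 836

DCCCXXXVI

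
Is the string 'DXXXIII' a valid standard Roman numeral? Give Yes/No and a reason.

'DXXXIII': Check the rules: uses only the symbols I, V, X, L, C, D, M; no symbol is repeated more than three times in a row; V, L and D each appear at most once; no smaller symbol precedes a larger one (values never increase from left to right). Value: D (500) + X (10) + X (10) + X (10) + I (1) + I (1) + I (1) = 533. So it is a valid standard Roman numeral.

Yes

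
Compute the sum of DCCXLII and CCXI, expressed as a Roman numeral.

DCCXLII = 742
CCXI = 211
742 + 211 = 953

CMLIII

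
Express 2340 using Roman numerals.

Convert 2340 to Roman numerals:
  2340 contains 2×1000 (MM)
  340 contains 3×100 (CCC)
  40 contains 1×40 (XL)

MMCCCXL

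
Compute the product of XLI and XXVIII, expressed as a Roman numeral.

XLI = 41
XXVIII = 28
41 × 28 = 1148

MCXLVIII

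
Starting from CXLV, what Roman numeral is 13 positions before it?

CXLV = 145
145 - 13 = 132

CXXXII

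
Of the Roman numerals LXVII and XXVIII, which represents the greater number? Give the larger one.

LXVII = 67
XXVIII = 28
67 is larger

LXVII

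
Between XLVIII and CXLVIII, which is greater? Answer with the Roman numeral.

XLVIII = 48
CXLVIII = 148
148 is larger

CXLVIII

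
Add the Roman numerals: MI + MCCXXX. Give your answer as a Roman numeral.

MI = 1001
MCCXXX = 1230
1001 + 1230 = 2231

MMCCXXXI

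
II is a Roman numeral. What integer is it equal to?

II: I=1, I=1
1 + 1 = 2

2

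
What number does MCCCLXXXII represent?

MCCCLXXXII: M=1000, C=100, C=100, C=100, L=50, X=10, X=10, X=10, I=1, I=1
1000 + 100 + 100 + 100 + 50 + 10 + 10 + 10 + 1 + 1 = 1382

1382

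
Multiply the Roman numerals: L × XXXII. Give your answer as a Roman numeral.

L = 50
XXXII = 32
50 × 32 = 1600

MDC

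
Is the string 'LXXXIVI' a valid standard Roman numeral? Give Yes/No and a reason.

'LXXXIVI': I cannot come right after the subtractive pair IV: once I is subtracted in IV, the next symbol must be smaller than I

No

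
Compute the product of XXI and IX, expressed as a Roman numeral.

XXI = 21
IX = 9
21 × 9 = 189

CLXXXIX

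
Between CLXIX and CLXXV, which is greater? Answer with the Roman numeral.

CLXIX = 169
CLXXV = 175
175 is larger

CLXXV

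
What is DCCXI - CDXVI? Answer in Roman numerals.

DCCXI = 711
CDXVI = 416
711 - 416 = 295

CCXCV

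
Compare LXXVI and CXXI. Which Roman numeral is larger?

LXXVI = 76
CXXI = 121
121 is larger

CXXI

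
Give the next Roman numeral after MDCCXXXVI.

MDCCXXXVI = 1736, so the next integer is 1736 + 1 = 1737

MDCCXXXVII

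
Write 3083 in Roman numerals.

Convert 3083 to Roman numerals:
  3083 contains 3×1000 (MMM)
  83 contains 1×50 (L)
  33 contains 3×10 (XXX)
  3 contains 3×1 (III)

MMMLXXXIII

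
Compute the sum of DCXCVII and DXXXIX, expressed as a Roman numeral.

DCXCVII = 697
DXXXIX = 539
697 + 539 = 1236

MCCXXXVI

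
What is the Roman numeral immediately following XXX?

XXX = 30; next is 31

XXXI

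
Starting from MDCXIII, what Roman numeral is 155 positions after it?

MDCXIII = 1613
1613 + 155 = 1768

MDCCLXVIII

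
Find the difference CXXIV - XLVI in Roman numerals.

CXXIV = 124
XLVI = 46
124 - 46 = 78

LXXVIII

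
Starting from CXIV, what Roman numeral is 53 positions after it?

CXIV = 114
114 + 53 = 167

CLXVII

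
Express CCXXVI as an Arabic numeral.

CCXXVI: C=100, C=100, X=10, X=10, V=5, I=1
100 + 100 + 10 + 10 + 5 + 1 = 226

226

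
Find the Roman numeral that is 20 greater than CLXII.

CLXII = 162
162 + 20 = 182

CLXXXII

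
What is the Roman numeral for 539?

Convert 539 to Roman numerals:
  539 contains 1×500 (D)
  39 contains 3×10 (XXX)
  9 contains 1×9 (IX)

DXXXIX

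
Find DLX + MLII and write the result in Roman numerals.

DLX = 560
MLII = 1052
560 + 1052 = 1612

MDCXII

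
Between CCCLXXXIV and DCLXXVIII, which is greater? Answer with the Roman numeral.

CCCLXXXIV = 384
DCLXXVIII = 678
678 is larger

DCLXXVIII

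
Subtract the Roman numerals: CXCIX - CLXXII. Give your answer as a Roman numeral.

CXCIX = 199
CLXXII = 172
199 - 172 = 27

XXVII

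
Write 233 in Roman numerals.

Convert 233 to Roman numerals:
  233 contains 2×100 (CC)
  33 contains 3×10 (XXX)
  3 contains 3×1 (III)

CCXXXIII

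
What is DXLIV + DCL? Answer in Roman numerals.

DXLIV = 544
DCL = 650
544 + 650 = 1194

MCXCIV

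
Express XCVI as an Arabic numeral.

XCVI: XC=90, V=5, I=1
90 + 5 + 1 = 96

96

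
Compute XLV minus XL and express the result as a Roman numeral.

XLV = 45
XL = 40
45 - 40 = 5

V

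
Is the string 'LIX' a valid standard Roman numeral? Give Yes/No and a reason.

'LIX': Check the rules: uses only the symbols I, V, X, L, C, D, M; no symbol is repeated more than three times in a row; V, L and D each appear at most once; the only place a smaller symbol precedes a larger one is the allowed subtractive pair IX, the symbol right after such a pair (if any) is smaller than the pair's first symbol, and otherwise the values never increase from left to right. Value: L (50) + IX (9) = 59. So it is a valid standard Roman numeral.

Yes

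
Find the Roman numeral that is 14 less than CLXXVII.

CLXXVII = 177
177 - 14 = 163

CLXIII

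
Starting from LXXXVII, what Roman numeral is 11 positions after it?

LXXXVII = 87
87 + 11 = 98

XCVIII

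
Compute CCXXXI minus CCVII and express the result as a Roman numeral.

CCXXXI = 231
CCVII = 207
231 - 207 = 24

XXIV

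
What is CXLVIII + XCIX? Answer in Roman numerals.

CXLVIII = 148
XCIX = 99
148 + 99 = 247

CCXLVII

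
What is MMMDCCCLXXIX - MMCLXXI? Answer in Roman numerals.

MMMDCCCLXXIX = 3879
MMCLXXI = 2171
3879 - 2171 = 1708

MDCCVIII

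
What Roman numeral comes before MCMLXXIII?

MCMLXXIII = 1973; previous is 1972

MCMLXXII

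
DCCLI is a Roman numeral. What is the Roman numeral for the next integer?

DCCLI = 751; next is 752

DCCLII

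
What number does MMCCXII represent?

MMCCXII: M=1000, M=1000, C=100, C=100, X=10, I=1, I=1
1000 + 1000 + 100 + 100 + 10 + 1 + 1 = 2212

2212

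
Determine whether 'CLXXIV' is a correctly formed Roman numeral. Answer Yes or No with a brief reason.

'CLXXIV': Check the rules: uses only the symbols I, V, X, L, C, D, M; no symbol is repeated more than three times in a row; V, L and D each appear at most once; the only place a smaller symbol precedes a larger one is the allowed subtractive pair IV, the symbol right after such a pair (if any) is smaller than the pair's first symbol, and otherwise the values never increase from left to right. Value: C (100) + L (50) + X (10) + X (10) + IV (4) = 174. So it is a valid standard Roman numeral.

Yes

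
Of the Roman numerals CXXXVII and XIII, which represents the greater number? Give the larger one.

CXXXVII = 137
XIII = 13
137 is larger

CXXXVII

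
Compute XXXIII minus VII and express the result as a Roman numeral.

XXXIII = 33
VII = 7
33 - 7 = 26

XXVI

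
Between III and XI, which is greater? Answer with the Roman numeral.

III = 3
XI = 11
11 is larger

XI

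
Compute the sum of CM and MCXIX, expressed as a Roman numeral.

CM = 900
MCXIX = 1119
900 + 1119 = 2019

MMXIX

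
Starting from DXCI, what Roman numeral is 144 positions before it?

DXCI = 591
591 - 144 = 447

CDXLVII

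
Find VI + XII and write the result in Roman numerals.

VI = 6
XII = 12
6 + 12 = 18

XVIII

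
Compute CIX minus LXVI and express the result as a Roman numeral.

CIX = 109
LXVI = 66
109 - 66 = 43

XLIII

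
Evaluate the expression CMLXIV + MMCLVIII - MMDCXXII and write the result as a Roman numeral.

CMLXIV = 964, MMCLVIII = 2158, MMDCXXII = 2622
964 + 2158 = 3122
3122 - 2622 = 500

D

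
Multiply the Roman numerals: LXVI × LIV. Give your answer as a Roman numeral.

LXVI = 66
LIV = 54
66 × 54 = 3564

MMMDLXIV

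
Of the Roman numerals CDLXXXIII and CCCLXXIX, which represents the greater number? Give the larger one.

CDLXXXIII = 483
CCCLXXIX = 379
483 is larger

CDLXXXIII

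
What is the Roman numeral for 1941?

Convert 1941 to Roman numerals:
  1941 contains 1×1000 (M)
  941 contains 1×900 (CM)
  41 contains 1×40 (XL)
  1 contains 1×1 (I)

MCMXLI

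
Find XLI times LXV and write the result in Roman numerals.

XLI = 41
LXV = 65
41 × 65 = 2665

MMDCLXV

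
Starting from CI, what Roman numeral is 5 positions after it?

CI = 101
101 + 5 = 106

CVI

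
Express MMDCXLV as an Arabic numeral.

MMDCXLV: M=1000, M=1000, D=500, C=100, XL=40, V=5
1000 + 1000 + 500 + 100 + 40 + 5 = 2645

2645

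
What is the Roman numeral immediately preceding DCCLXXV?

DCCLXXV = 775; previous is 774

DCCLXXIV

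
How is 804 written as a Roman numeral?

Convert 804 to Roman numerals:
  804 contains 1×500 (D)
  304 contains 3×100 (CCC)
  4 contains 1×4 (IV)

DCCCIV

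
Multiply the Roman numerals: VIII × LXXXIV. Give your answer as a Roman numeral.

VIII = 8
LXXXIV = 84
8 × 84 = 672

DCLXXII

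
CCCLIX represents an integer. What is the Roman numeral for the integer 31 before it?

CCCLIX = 359
359 - 31 = 328

CCCXXVIII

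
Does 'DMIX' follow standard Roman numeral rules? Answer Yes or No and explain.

'DMIX': Invalid subtractive combination: DM

No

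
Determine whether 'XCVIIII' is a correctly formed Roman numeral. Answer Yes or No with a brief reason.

'XCVIIII': More than 3 consecutive I's

No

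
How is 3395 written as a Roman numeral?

Convert 3395 to Roman numerals:
  3395 contains 3×1000 (MMM)
  395 contains 3×100 (CCC)
  95 contains 1×90 (XC)
  5 contains 1×5 (V)

MMMCCCXCV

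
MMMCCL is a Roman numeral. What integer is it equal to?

MMMCCL: M=1000, M=1000, M=1000, C=100, C=100, L=50
1000 + 1000 + 1000 + 100 + 100 + 50 = 3250

3250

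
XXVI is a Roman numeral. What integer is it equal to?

XXVI: X=10, X=10, V=5, I=1
10 + 10 + 5 + 1 = 26

26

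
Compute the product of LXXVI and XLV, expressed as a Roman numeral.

LXXVI = 76
XLV = 45
76 × 45 = 3420

MMMCDXX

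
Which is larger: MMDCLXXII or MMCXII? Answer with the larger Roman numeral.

MMDCLXXII = 2672
MMCXII = 2112
2672 is larger

MMDCLXXII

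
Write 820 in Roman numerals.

Convert 820 to Roman numerals:
  820 contains 1×500 (D)
  320 contains 3×100 (CCC)
  20 contains 2×10 (XX)

DCCCXX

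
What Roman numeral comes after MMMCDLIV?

MMMCDLIV = 3454; next is 3455

MMMCDLV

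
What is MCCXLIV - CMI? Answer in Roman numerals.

MCCXLIV = 1244
CMI = 901
1244 - 901 = 343

CCCXLIII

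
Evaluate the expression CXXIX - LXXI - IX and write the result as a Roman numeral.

CXXIX = 129, LXXI = 71, IX = 9
129 - 71 = 58
58 - 9 = 49

XLIX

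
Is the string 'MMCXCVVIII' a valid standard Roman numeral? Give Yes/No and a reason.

'MMCXCVVIII': V should not appear more than once

No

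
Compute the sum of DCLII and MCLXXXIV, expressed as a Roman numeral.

DCLII = 652
MCLXXXIV = 1184
652 + 1184 = 1836

MDCCCXXXVI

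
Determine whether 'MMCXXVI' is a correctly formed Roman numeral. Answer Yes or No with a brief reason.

'MMCXXVI': Check the rules: uses only the symbols I, V, X, L, C, D, M; no symbol is repeated more than three times in a row; V, L and D each appear at most once; no smaller symbol precedes a larger one (values never increase from left to right). Value: M (1000) + M (1000) + C (100) + X (10) + X (10) + V (5) + I (1) = 2126. So it is a valid standard Roman numeral.

Yes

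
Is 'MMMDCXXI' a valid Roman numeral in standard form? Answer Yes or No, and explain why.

'MMMDCXXI': Check the rules: uses only the symbols I, V, X, L, C, D, M; no symbol is repeated more than three times in a row; V, L and D each appear at most once; no smaller symbol precedes a larger one (values never increase from left to right). Value: M (1000) + M (1000) + M (1000) + D (500) + C (100) + X (10) + X (10) + I (1) = 3621. So it is a valid standard Roman numeral.

Yes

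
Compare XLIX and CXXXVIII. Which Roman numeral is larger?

XLIX = 49
CXXXVIII = 138
138 is larger

CXXXVIII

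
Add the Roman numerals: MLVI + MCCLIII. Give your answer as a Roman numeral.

MLVI = 1056
MCCLIII = 1253
1056 + 1253 = 2309

MMCCCIX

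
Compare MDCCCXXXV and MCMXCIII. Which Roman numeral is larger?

MDCCCXXXV = 1835
MCMXCIII = 1993
1993 is larger

MCMXCIII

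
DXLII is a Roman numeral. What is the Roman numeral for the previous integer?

DXLII = 542, so the previous integer is 542 - 1 = 541

DXLI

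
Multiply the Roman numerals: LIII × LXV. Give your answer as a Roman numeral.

LIII = 53
LXV = 65
53 × 65 = 3445

MMMCDXLV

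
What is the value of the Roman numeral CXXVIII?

CXXVIII: C=100, X=10, X=10, V=5, I=1, I=1, I=1
100 + 10 + 10 + 5 + 1 + 1 + 1 = 128

128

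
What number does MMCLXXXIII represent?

MMCLXXXIII: M=1000, M=1000, C=100, L=50, X=10, X=10, X=10, I=1, I=1, I=1
1000 + 1000 + 100 + 50 + 10 + 10 + 10 + 1 + 1 + 1 = 2183

2183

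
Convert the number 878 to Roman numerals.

Convert 878 to Roman numerals:
  878 contains 1×500 (D)
  378 contains 3×100 (CCC)
  78 contains 1×50 (L)
  28 contains 2×10 (XX)
  8 contains 1×5 (V)
  3 contains 3×1 (III)

DCCCLXXVIII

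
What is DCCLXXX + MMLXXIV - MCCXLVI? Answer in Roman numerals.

DCCLXXX = 780, MMLXXIV = 2074, MCCXLVI = 1246
780 + 2074 = 2854
2854 - 1246 = 1608

MDCVIII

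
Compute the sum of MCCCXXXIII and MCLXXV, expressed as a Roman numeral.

MCCCXXXIII = 1333
MCLXXV = 1175
1333 + 1175 = 2508

MMDVIII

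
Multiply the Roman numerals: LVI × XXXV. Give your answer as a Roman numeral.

LVI = 56
XXXV = 35
56 × 35 = 1960

MCMLX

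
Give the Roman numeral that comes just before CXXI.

CXXI = 121, so the previous integer is 121 - 1 = 120

CXX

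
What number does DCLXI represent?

DCLXI: D=500, C=100, L=50, X=10, I=1
500 + 100 + 50 + 10 + 1 = 661

661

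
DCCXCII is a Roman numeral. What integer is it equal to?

DCCXCII: D=500, C=100, C=100, XC=90, I=1, I=1
500 + 100 + 100 + 90 + 1 + 1 = 792

792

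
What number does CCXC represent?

CCXC: C=100, C=100, XC=90
100 + 100 + 90 = 290

290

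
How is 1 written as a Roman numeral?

Convert 1 to Roman numerals:
  1 contains 1×1 (I)

I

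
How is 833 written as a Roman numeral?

Convert 833 to Roman numerals:
  833 contains 1×500 (D)
  333 contains 3×100 (CCC)
  33 contains 3×10 (XXX)
  3 contains 3×1 (III)

DCCCXXXIII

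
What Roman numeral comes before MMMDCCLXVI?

MMMDCCLXVI = 3766; previous is 3765

MMMDCCLXV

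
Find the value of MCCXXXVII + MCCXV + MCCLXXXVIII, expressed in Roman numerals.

MCCXXXVII = 1237, MCCXV = 1215, MCCLXXXVIII = 1288
1237 + 1215 = 2452
2452 + 1288 = 3740

MMMDCCXL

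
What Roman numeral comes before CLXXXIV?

CLXXXIV = 184, so the previous integer is 184 - 1 = 183

CLXXXIII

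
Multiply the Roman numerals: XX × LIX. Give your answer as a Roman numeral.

XX = 20
LIX = 59
20 × 59 = 1180

MCLXXX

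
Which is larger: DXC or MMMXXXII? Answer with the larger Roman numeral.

DXC = 590
MMMXXXII = 3032
3032 is larger

MMMXXXII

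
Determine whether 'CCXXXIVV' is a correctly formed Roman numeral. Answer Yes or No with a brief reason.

'CCXXXIVV': V should not appear more than once

No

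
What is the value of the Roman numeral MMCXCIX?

MMCXCIX: M=1000, M=1000, C=100, XC=90, IX=9
1000 + 1000 + 100 + 90 + 9 = 2199

2199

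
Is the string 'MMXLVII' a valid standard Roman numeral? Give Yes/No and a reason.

'MMXLVII': Check the rules: uses only the symbols I, V, X, L, C, D, M; no symbol is repeated more than three times in a row; V, L and D each appear at most once; the only place a smaller symbol precedes a larger one is the allowed subtractive pair XL, the symbol right after such a pair (if any) is smaller than the pair's first symbol, and otherwise the values never increase from left to right. Value: M (1000) + M (1000) + XL (40) + V (5) + I (1) + I (1) = 2047. So it is a valid standard Roman numeral.

Yes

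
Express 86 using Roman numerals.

Convert 86 to Roman numerals:
  86 contains 1×50 (L)
  36 contains 3×10 (XXX)
  6 contains 1×5 (V)
  1 contains 1×1 (I)

LXXXVI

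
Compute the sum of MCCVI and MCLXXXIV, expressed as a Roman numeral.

MCCVI = 1206
MCLXXXIV = 1184
1206 + 1184 = 2390

MMCCCXC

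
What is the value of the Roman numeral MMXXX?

MMXXX: M=1000, M=1000, X=10, X=10, X=10
1000 + 1000 + 10 + 10 + 10 = 2030

2030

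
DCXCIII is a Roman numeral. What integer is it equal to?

DCXCIII: D=500, C=100, XC=90, I=1, I=1, I=1
500 + 100 + 90 + 1 + 1 + 1 = 693

693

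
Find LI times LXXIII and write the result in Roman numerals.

LI = 51
LXXIII = 73
51 × 73 = 3723

MMMDCCXXIII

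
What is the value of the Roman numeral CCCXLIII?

CCCXLIII: C=100, C=100, C=100, XL=40, I=1, I=1, I=1
100 + 100 + 100 + 40 + 1 + 1 + 1 = 343

343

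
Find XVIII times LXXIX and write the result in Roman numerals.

XVIII = 18
LXXIX = 79
18 × 79 = 1422

MCDXXII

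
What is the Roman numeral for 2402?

Convert 2402 to Roman numerals:
  2402 contains 2×1000 (MM)
  402 contains 1×400 (CD)
  2 contains 2×1 (II)

MMCDII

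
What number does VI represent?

VI: V=5, I=1
5 + 1 = 6

6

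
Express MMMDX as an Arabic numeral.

MMMDX: M=1000, M=1000, M=1000, D=500, X=10
1000 + 1000 + 1000 + 500 + 10 = 3510

3510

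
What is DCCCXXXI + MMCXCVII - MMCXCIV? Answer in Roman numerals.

DCCCXXXI = 831, MMCXCVII = 2197, MMCXCIV = 2194
831 + 2197 = 3028
3028 - 2194 = 834

DCCCXXXIV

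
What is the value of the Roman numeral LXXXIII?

LXXXIII: L=50, X=10, X=10, X=10, I=1, I=1, I=1
50 + 10 + 10 + 10 + 1 + 1 + 1 = 83

83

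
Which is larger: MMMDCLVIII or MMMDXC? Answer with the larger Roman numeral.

MMMDCLVIII = 3658
MMMDXC = 3590
3658 is larger

MMMDCLVIII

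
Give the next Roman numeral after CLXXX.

CLXXX = 180, so the next integer is 180 + 1 = 181

CLXXXI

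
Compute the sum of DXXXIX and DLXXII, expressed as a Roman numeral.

DXXXIX = 539
DLXXII = 572
539 + 572 = 1111

MCXI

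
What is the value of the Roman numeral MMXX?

MMXX: M=1000, M=1000, X=10, X=10
1000 + 1000 + 10 + 10 = 2020

2020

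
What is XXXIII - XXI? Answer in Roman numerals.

XXXIII = 33
XXI = 21
33 - 21 = 12

XII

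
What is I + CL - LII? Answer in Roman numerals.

I = 1, CL = 150, LII = 52
1 + 150 = 151
151 - 52 = 99

XCIX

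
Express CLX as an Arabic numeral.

CLX: C=100, L=50, X=10
100 + 50 + 10 = 160

160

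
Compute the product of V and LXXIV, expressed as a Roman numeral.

V = 5
LXXIV = 74
5 × 74 = 370

CCCLXX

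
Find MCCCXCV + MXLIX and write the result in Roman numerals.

MCCCXCV = 1395
MXLIX = 1049
1395 + 1049 = 2444

MMCDXLIV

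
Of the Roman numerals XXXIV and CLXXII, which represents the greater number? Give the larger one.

XXXIV = 34
CLXXII = 172
172 is larger

CLXXII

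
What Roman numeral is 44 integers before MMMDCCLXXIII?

MMMDCCLXXIII = 3773
3773 - 44 = 3729

MMMDCCXXIX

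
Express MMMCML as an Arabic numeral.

MMMCML: M=1000, M=1000, M=1000, CM=900, L=50
1000 + 1000 + 1000 + 900 + 50 = 3950

3950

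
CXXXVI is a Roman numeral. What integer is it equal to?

CXXXVI: C=100, X=10, X=10, X=10, V=5, I=1
100 + 10 + 10 + 10 + 5 + 1 = 136

136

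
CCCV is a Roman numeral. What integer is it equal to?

CCCV: C=100, C=100, C=100, V=5
100 + 100 + 100 + 5 = 305

305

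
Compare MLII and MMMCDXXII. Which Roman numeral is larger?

MLII = 1052
MMMCDXXII = 3422
3422 is larger

MMMCDXXII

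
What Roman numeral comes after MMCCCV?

MMCCCV = 2305; next is 2306

MMCCCVI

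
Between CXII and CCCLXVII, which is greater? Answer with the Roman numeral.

CXII = 112
CCCLXVII = 367
367 is larger

CCCLXVII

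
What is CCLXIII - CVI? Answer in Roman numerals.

CCLXIII = 263
CVI = 106
263 - 106 = 157

CLVII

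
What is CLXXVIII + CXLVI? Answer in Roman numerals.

CLXXVIII = 178
CXLVI = 146
178 + 146 = 324

CCCXXIV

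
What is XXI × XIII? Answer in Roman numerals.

XXI = 21
XIII = 13
21 × 13 = 273

CCLXXIII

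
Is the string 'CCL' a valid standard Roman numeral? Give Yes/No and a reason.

'CCL': Check the rules: uses only the symbols I, V, X, L, C, D, M; no symbol is repeated more than three times in a row; V, L and D each appear at most once; no smaller symbol precedes a larger one (values never increase from left to right). Value: C (100) + C (100) + L (50) = 250. So it is a valid standard Roman numeral.

Yes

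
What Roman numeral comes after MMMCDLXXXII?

MMMCDLXXXII = 3482, so the next integer is 3482 + 1 = 3483

MMMCDLXXXIII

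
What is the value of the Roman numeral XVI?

XVI: X=10, V=5, I=1
10 + 5 + 1 = 16

16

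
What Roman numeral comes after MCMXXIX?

MCMXXIX = 1929, so the next integer is 1929 + 1 = 1930

MCMXXX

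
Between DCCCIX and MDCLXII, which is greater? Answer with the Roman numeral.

DCCCIX = 809
MDCLXII = 1662
1662 is larger

MDCLXII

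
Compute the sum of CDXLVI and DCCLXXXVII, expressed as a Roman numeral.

CDXLVI = 446
DCCLXXXVII = 787
446 + 787 = 1233

MCCXXXIII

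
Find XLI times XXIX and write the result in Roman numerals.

XLI = 41
XXIX = 29
41 × 29 = 1189

MCLXXXIX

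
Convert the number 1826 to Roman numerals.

Convert 1826 to Roman numerals:
  1826 contains 1×1000 (M)
  826 contains 1×500 (D)
  326 contains 3×100 (CCC)
  26 contains 2×10 (XX)
  6 contains 1×5 (V)
  1 contains 1×1 (I)

MDCCCXXVI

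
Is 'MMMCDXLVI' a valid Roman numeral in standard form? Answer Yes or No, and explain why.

'MMMCDXLVI': Check the rules: uses only the symbols I, V, X, L, C, D, M; no symbol is repeated more than three times in a row; V, L and D each appear at most once; the only places a smaller symbol precedes a larger one are the allowed subtractive pairs CD, XL, the symbol right after such a pair (if any) is smaller than the pair's first symbol, and otherwise the values never increase from left to right. Value: M (1000) + M (1000) + M (1000) + CD (400) + XL (40) + V (5) + I (1) = 3446. So it is a valid standard Roman numeral.

Yes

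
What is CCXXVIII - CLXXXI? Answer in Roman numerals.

CCXXVIII = 228
CLXXXI = 181
228 - 181 = 47

XLVII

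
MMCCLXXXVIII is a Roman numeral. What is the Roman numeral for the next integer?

MMCCLXXXVIII = 2288; next is 2289

MMCCLXXXIX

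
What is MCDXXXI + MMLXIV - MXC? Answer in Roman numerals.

MCDXXXI = 1431, MMLXIV = 2064, MXC = 1090
1431 + 2064 = 3495
3495 - 1090 = 2405

MMCDV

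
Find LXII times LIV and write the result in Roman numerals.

LXII = 62
LIV = 54
62 × 54 = 3348

MMMCCCXLVIII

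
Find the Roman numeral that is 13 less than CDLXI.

CDLXI = 461
461 - 13 = 448

CDXLVIII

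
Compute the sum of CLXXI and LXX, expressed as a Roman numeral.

CLXXI = 171
LXX = 70
171 + 70 = 241

CCXLI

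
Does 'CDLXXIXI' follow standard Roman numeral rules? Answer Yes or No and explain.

'CDLXXIXI': I cannot come right after the subtractive pair IX: once I is subtracted in IX, the next symbol must be smaller than I

No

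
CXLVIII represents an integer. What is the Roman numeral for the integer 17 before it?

CXLVIII = 148
148 - 17 = 131

CXXXI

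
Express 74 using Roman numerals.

Convert 74 to Roman numerals:
  74 contains 1×50 (L)
  24 contains 2×10 (XX)
  4 contains 1×4 (IV)

LXXIV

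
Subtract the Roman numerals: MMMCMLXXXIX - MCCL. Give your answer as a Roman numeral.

MMMCMLXXXIX = 3989
MCCL = 1250
3989 - 1250 = 2739

MMDCCXXXIX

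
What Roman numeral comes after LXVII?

LXVII = 67, so the next integer is 67 + 1 = 68

LXVIII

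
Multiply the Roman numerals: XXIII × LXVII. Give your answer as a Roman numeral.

XXIII = 23
LXVII = 67
23 × 67 = 1541

MDXLI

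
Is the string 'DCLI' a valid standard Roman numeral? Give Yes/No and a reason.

'DCLI': Check the rules: uses only the symbols I, V, X, L, C, D, M; no symbol is repeated more than three times in a row; V, L and D each appear at most once; no smaller symbol precedes a larger one (values never increase from left to right). Value: D (500) + C (100) + L (50) + I (1) = 651. So it is a valid standard Roman numeral.

Yes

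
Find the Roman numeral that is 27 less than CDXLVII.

CDXLVII = 447
447 - 27 = 420

CDXX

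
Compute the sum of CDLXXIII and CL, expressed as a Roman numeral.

CDLXXIII = 473
CL = 150
473 + 150 = 623

DCXXIII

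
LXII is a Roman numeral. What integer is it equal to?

LXII: L=50, X=10, I=1, I=1
50 + 10 + 1 + 1 = 62

62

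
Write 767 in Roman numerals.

Convert 767 to Roman numerals:
  767 contains 1×500 (D)
  267 contains 2×100 (CC)
  67 contains 1×50 (L)
  17 contains 1×10 (X)
  7 contains 1×5 (V)
  2 contains 2×1 (II)

DCCLXVII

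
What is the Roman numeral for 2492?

Convert 2492 to Roman numerals:
  2492 contains 2×1000 (MM)
  492 contains 1×400 (CD)
  92 contains 1×90 (XC)
  2 contains 2×1 (II)

MMCDXCII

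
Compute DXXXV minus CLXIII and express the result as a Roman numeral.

DXXXV = 535
CLXIII = 163
535 - 163 = 372

CCCLXXII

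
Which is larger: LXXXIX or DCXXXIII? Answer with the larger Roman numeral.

LXXXIX = 89
DCXXXIII = 633
633 is larger

DCXXXIII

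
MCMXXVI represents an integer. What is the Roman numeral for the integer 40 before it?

MCMXXVI = 1926
1926 - 40 = 1886

MDCCCLXXXVI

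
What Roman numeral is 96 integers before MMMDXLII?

MMMDXLII = 3542
3542 - 96 = 3446

MMMCDXLVI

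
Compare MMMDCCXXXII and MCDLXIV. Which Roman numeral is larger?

MMMDCCXXXII = 3732
MCDLXIV = 1464
3732 is larger

MMMDCCXXXII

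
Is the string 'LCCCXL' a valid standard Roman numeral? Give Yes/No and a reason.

'LCCCXL': L should not appear more than once

No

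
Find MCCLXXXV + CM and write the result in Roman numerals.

MCCLXXXV = 1285
CM = 900
1285 + 900 = 2185

MMCLXXXV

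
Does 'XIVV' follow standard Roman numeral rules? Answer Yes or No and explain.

'XIVV': V should not appear more than once

No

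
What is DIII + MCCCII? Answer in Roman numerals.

DIII = 503
MCCCII = 1302
503 + 1302 = 1805

MDCCCV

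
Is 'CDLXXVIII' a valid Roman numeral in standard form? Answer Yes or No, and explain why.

'CDLXXVIII': Check the rules: uses only the symbols I, V, X, L, C, D, M; no symbol is repeated more than three times in a row; V, L and D each appear at most once; the only place a smaller symbol precedes a larger one is the allowed subtractive pair CD, the symbol right after such a pair (if any) is smaller than the pair's first symbol, and otherwise the values never increase from left to right. Value: CD (400) + L (50) + X (10) + X (10) + V (5) + I (1) + I (1) + I (1) = 478. So it is a valid standard Roman numeral.

Yes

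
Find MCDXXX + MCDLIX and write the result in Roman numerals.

MCDXXX = 1430
MCDLIX = 1459
1430 + 1459 = 2889

MMDCCCLXXXIX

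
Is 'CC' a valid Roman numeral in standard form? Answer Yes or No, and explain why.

'CC': Check the rules: uses only the symbols I, V, X, L, C, D, M; no symbol is repeated more than three times in a row; V, L and D each appear at most once; no smaller symbol precedes a larger one (values never increase from left to right). Value: C (100) + C (100) = 200. So it is a valid standard Roman numeral.

Yes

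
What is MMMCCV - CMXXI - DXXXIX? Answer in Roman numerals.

MMMCCV = 3205, CMXXI = 921, DXXXIX = 539
3205 - 921 = 2284
2284 - 539 = 1745

MDCCXLV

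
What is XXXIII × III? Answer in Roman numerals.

XXXIII = 33
III = 3
33 × 3 = 99

XCIX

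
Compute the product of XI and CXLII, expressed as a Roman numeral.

XI = 11
CXLII = 142
11 × 142 = 1562

MDLXII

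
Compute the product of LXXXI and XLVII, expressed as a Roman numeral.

LXXXI = 81
XLVII = 47
81 × 47 = 3807

MMMDCCCVII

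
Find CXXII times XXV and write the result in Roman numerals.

CXXII = 122
XXV = 25
122 × 25 = 3050

MMML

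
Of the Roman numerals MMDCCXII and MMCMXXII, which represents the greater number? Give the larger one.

MMDCCXII = 2712
MMCMXXII = 2922
2922 is larger

MMCMXXII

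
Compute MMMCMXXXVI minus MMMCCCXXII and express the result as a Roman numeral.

MMMCMXXXVI = 3936
MMMCCCXXII = 3322
3936 - 3322 = 614

DCXIV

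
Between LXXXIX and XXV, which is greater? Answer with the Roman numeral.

LXXXIX = 89
XXV = 25
89 is larger

LXXXIX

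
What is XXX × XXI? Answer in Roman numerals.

XXX = 30
XXI = 21
30 × 21 = 630

DCXXX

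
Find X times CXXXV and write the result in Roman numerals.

X = 10
CXXXV = 135
10 × 135 = 1350

MCCCL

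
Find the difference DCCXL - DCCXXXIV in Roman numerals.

DCCXL = 740
DCCXXXIV = 734
740 - 734 = 6

VI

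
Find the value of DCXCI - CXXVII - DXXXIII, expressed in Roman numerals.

DCXCI = 691, CXXVII = 127, DXXXIII = 533
691 - 127 = 564
564 - 533 = 31

XXXI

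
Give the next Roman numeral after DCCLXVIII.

DCCLXVIII = 768, so the next integer is 768 + 1 = 769

DCCLXIX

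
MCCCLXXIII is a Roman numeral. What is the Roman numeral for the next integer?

MCCCLXXIII = 1373, so the next integer is 1373 + 1 = 1374

MCCCLXXIV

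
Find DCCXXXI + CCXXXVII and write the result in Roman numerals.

DCCXXXI = 731
CCXXXVII = 237
731 + 237 = 968

CMLXVIII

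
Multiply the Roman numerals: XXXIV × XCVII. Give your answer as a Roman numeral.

XXXIV = 34
XCVII = 97
34 × 97 = 3298

MMMCCXCVIII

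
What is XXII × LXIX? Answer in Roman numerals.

XXII = 22
LXIX = 69
22 × 69 = 1518

MDXVIII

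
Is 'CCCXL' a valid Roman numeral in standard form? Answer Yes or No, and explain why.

'CCCXL': Check the rules: uses only the symbols I, V, X, L, C, D, M; no symbol is repeated more than three times in a row; V, L and D each appear at most once; the only place a smaller symbol precedes a larger one is the allowed subtractive pair XL, the symbol right after such a pair (if any) is smaller than the pair's first symbol, and otherwise the values never increase from left to right. Value: C (100) + C (100) + C (100) + XL (40) = 340. So it is a valid standard Roman numeral.

Yes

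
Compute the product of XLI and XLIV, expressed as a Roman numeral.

XLI = 41
XLIV = 44
41 × 44 = 1804

MDCCCIV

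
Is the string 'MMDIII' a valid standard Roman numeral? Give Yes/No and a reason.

'MMDIII': Check the rules: uses only the symbols I, V, X, L, C, D, M; no symbol is repeated more than three times in a row; V, L and D each appear at most once; no smaller symbol precedes a larger one (values never increase from left to right). Value: M (1000) + M (1000) + D (500) + I (1) + I (1) + I (1) = 2503. So it is a valid standard Roman numeral.

Yes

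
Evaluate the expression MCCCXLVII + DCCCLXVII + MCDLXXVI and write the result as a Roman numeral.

MCCCXLVII = 1347, DCCCLXVII = 867, MCDLXXVI = 1476
1347 + 867 = 2214
2214 + 1476 = 3690

MMMDCXC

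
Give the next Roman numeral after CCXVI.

CCXVI = 216, so the next integer is 216 + 1 = 217

CCXVII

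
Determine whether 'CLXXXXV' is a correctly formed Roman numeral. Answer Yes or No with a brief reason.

'CLXXXXV': More than 3 consecutive X's

No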